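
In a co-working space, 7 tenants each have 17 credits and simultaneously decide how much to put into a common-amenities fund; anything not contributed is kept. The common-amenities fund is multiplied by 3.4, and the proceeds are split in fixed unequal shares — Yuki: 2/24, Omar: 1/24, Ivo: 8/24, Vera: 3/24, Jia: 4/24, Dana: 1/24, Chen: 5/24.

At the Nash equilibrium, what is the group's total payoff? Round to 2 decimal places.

159.80 credits

Player j's private return per contributed unit is 3.4 × (j's share). Contributing is weakly dominant for j when that share is at least 1/3.4 = 0.2941, and contributing 0 is dominant otherwise.
Ivo alone (share 8/24) is above the threshold, contributing 17; the remaining 6 contribute 0. Total contributed: 17.
The common-amenities fund pays out 3.4 × 17 = 57.80 in total (split across the unequal shares, but the aggregate is all that matters for the group sum).
The 6 free-riders keep 17 each, adding 102. Group total = 102 + 57.80 = 159.80.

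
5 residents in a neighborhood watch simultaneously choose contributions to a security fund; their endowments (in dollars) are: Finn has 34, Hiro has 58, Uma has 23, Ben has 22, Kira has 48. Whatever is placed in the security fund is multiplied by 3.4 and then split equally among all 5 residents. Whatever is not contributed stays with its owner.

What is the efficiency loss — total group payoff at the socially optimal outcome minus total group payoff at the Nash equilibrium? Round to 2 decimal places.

The private return per contributed unit is 3.4/5 = 0.6800 < 1 for every player regardless of endowment, so the Nash equilibrium is zero contribution and the group total is Σ E_j = 34 + 58 + 23 + 22 + 48 = 185.
Each contributed unit returns 3.400 to the group, so the social optimum is full contribution by everyone: group total = 3.400 × 185 = 629.00.
Efficiency loss = (3.400 − 1) × 185 = 444.00.

444.00 dollars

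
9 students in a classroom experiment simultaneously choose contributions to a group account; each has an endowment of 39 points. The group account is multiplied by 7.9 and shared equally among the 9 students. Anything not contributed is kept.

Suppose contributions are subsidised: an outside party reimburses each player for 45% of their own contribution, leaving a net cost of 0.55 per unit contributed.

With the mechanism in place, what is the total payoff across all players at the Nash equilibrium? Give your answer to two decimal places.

2930.85 points

Under the mechanism each unit contributed yields (7.9/9) / 0.55 = 1.5960 back to its contributor per unit of net cost, which exceeds 1, making full contribution the dominant choice for everyone.
At the Nash equilibrium everyone contributes 39. Group total payoff = 9 × (39 × 0.45 + 7.9 × 39) = 2930.85.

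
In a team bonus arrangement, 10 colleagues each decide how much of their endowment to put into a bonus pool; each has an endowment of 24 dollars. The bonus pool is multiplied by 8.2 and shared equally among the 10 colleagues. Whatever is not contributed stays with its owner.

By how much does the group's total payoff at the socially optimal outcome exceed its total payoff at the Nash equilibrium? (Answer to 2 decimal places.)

Each contributed unit returns 8.2/10 = 0.8200 to its contributor — below 1 — so contributing 0 is dominant for every player. At the Nash equilibrium everyone keeps their 24, and the group total is 10 × 24 = 240.
Each contributed unit returns 8.200 to the group as a whole (0.8200 to each of 10 players), which exceeds 1, so the social optimum is full contribution: group total = 8.200 × 240 = 1968.00.
Efficiency loss = 1968.00 − 240 = 1728.00.

1728.00 dollars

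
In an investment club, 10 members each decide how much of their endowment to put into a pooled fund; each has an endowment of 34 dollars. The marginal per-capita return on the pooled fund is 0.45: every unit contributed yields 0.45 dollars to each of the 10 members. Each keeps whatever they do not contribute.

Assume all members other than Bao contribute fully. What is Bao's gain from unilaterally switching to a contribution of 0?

18.70 dollars

Switching from a contribution of 34 to 0 lets Bao keep an extra 34 dollars, but lowers the pooled fund by 34, which costs Bao their own share of that drop: 0.45 × 34 = 15.30.
Net gain = 34 − 15.30 = 18.70. The private return per contributed unit (0.45) is below 1, so free-riding is indeed the best response regardless of what the others do.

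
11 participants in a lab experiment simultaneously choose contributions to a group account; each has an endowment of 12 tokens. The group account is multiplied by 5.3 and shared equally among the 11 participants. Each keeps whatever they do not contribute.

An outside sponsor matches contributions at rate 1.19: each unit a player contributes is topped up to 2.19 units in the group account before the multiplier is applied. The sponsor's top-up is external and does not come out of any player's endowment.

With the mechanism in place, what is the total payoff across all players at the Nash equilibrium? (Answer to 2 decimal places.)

1532.12 tokens

Under the mechanism each unit contributed yields 5.3 × 2.19 / 11 = 1.0552 back to its contributor per unit of net cost, which exceeds 1, making full contribution the dominant choice for everyone.
At the Nash equilibrium everyone contributes 12. Group total payoff = 5.3 × 2.19 × 132 = 1532.12.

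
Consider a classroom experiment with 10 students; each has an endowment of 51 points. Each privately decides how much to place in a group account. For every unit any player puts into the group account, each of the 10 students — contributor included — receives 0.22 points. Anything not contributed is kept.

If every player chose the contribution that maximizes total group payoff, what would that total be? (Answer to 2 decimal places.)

1122.00 points

Each contributed unit returns 2.200 to the group as a whole (0.22 to each of 10 players), which exceeds 1, so the social optimum is full contribution: group total = 2.200 × 510 = 1122.00.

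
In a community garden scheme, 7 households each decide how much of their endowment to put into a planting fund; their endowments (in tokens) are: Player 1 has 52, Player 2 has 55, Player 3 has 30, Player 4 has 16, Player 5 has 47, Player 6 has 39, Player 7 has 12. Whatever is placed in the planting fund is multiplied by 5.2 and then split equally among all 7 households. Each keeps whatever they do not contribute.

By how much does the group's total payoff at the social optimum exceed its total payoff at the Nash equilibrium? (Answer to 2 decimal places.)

1054.20 tokens

The private return per contributed unit is 5.2/7 = 0.7429 < 1 for every player regardless of endowment, so the Nash equilibrium is zero contribution and the group total is Σ E_j = 52 + 55 + 30 + 16 + 47 + 39 + 12 = 251.
Each contributed unit returns 5.200 to the group, so the social optimum is full contribution by everyone: group total = 5.200 × 251 = 1305.20.
Efficiency loss = (5.200 − 1) × 251 = 1054.20.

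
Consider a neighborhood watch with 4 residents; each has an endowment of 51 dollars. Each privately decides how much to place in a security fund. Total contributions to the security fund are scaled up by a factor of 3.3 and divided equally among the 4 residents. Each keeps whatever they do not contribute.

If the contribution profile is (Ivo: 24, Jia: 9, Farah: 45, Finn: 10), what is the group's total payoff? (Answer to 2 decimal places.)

406.40 dollars

Total contributed: 24 + 9 + 45 + 10 = 88; total kept: 4 × 51 − 88 = 116.
The security fund pays out 3.3 × 88 = 290.40 in aggregate.
Group total = 116 + 290.40 = 406.40.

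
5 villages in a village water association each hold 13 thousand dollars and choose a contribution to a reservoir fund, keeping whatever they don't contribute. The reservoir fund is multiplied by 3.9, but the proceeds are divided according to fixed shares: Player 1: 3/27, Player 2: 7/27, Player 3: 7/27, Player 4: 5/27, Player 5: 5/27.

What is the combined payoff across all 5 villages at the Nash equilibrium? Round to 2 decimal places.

For player j, contributing a unit is worthwhile iff 3.9 × (j's share) ≥ 1, i.e. iff j's share is at least 0.2564.
Player 2 and Player 3 are above the threshold, contributing 13 each; the remaining 3 contribute 0. Total contributed: 26.
The reservoir fund pays out 3.9 × 26 = 101.40 in total (split across the unequal shares, but the aggregate is all that matters for the group sum).
The 3 free-riders keep 13 each, adding 39. Group total = 39 + 101.40 = 140.40.

140.40 thousand dollars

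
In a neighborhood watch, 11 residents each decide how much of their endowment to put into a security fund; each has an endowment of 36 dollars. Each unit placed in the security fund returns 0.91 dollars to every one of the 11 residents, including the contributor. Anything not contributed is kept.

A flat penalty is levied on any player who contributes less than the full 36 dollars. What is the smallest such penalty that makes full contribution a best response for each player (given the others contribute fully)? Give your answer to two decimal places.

3.24 dollars

Given the others contribute fully, the best deviation is to contribute 0 (any partial contribution still incurs the fine and gives up units whose private return 0.91 is below 1).
Deviating from 36 to 0 saves 36 dollars but forfeits the deviator's share of the drop in the security fund: 0.91 × 36 = 32.76.
So the deviation gain is 36 − 32.76 = 3.24, and the fine must be at least 3.24 dollars to wipe it out.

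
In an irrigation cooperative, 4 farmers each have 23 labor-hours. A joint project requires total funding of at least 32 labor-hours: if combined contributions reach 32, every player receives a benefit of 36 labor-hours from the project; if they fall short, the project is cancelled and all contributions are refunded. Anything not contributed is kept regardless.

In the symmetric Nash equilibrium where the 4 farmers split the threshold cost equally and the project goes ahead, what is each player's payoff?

51 labor-hours

Equal share of the threshold: 32/4 = 8.
At this profile no one gains by cutting their contribution: any cut drops the total below 32, the project is cancelled, contributions are refunded, and the deviator ends with 23, which is less than 23 − 8 + 36 = 51. Contributing more than 8 just wastes the excess. So contributing exactly 8 is a best response.
Each player's payoff: 23 − 8 + 36 = 51.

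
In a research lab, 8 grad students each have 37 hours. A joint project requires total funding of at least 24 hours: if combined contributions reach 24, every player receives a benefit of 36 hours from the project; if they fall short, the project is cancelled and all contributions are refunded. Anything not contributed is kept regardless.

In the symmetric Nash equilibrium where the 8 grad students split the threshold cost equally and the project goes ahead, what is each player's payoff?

Equal share of the threshold: 24/8 = 3.
At this profile no one gains by cutting their contribution: any cut drops the total below 24, the project is cancelled, contributions are refunded, and the deviator ends with 37, which is less than 37 − 3 + 36 = 70. Contributing more than 3 just wastes the excess. So contributing exactly 3 is a best response.
Each player's payoff: 37 − 3 + 36 = 70.

70 hours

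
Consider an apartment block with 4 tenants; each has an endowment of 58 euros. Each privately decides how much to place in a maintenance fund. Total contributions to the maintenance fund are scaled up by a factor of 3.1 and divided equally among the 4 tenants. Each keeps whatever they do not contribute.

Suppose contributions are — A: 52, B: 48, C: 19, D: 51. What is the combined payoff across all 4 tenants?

Total contributed: 52 + 48 + 19 + 51 = 170; total kept: 4 × 58 − 170 = 62.
The maintenance fund pays out 3.1 × 170 = 527.00 in aggregate.
Group total = 62 + 527.00 = 589.00.

589.00 euros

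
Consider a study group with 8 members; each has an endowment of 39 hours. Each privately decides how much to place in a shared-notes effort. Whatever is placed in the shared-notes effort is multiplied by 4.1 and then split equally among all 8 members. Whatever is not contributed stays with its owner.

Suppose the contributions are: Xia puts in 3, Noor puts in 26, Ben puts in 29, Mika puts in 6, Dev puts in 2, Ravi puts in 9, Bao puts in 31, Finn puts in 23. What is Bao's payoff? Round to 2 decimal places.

74.11 hours

Total contributed: 3 + 26 + 29 + 6 + 2 + 9 + 31 + 23 = 129.
Each receives 4.1 × 129 / 8 = 66.11 from the shared-notes effort.
Bao keeps 39 − 31 = 8, so Bao's payoff is 8 + 66.11 = 74.11.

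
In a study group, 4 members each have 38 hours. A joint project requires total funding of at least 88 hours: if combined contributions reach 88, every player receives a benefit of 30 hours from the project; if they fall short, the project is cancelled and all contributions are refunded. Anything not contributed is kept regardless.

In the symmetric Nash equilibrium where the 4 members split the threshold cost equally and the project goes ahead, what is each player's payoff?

Equal share of the threshold: 88/4 = 22.
At this profile no one gains by cutting their contribution: any cut drops the total below 88, the project is cancelled, contributions are refunded, and the deviator ends with 38, which is less than 38 − 22 + 30 = 46. Contributing more than 22 just wastes the excess. So contributing exactly 22 is a best response.
Each player's payoff: 38 − 22 + 30 = 46.

46 hours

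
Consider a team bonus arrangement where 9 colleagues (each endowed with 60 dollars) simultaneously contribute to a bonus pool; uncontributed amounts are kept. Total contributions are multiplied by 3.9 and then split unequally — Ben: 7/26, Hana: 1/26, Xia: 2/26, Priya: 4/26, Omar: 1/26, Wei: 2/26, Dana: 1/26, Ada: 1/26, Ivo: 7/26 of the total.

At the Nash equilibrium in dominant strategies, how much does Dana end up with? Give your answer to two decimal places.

Each unit j contributes comes back to j as 3.9 × (j's share), so j prefers to contribute only if that share exceeds 1/3.9 = 0.2564; otherwise keeping the unit dominates.
The shares above 0.2564 belong to Ben and Ivo, contributing 60 each; the remaining 7 contribute 0. Total contributed: 120.
Dana keeps 60 and receives 3.9 × 120 × 1/26 = 18.00 from the bonus pool, for a payoff of 78.00.

78.00 dollars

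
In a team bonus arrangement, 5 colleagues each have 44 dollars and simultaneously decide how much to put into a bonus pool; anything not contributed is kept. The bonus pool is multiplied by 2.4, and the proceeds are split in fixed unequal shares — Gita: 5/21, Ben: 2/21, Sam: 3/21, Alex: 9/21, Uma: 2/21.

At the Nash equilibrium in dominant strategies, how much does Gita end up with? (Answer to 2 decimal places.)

Each unit j contributes comes back to j as 2.4 × (j's share), so j prefers to contribute only if that share exceeds 1/2.4 = 0.4167; otherwise keeping the unit dominates.
Only Alex (9/21) clears that bar, contributing 44; the remaining 4 contribute 0. Total contributed: 44.
Gita keeps 44 and receives 2.4 × 44 × 5/21 = 25.14 from the bonus pool, for a payoff of 69.14.

69.14 dollars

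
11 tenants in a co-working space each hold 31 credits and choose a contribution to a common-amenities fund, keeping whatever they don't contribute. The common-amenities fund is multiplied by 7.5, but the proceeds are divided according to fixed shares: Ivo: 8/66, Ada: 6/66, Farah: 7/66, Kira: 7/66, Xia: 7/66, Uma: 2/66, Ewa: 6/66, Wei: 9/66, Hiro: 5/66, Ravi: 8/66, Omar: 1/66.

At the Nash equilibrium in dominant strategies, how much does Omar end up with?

For player j, contributing a unit is worthwhile iff 7.5 × (j's share) ≥ 1, i.e. iff j's share is at least 0.1333.
The only share above 0.1333 is Wei's 9/66, contributing 31; the remaining 10 contribute 0. Total contributed: 31.
Omar keeps 31 and receives 7.5 × 31 × 1/66 = 3.52 from the common-amenities fund, for a payoff of 34.52.

34.52 credits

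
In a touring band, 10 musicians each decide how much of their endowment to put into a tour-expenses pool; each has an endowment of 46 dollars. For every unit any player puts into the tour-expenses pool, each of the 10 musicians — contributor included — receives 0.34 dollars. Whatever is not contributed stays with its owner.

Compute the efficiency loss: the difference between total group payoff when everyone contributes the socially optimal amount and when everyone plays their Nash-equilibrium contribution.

1104.00 dollars

The private return per contributed unit is 0.34 < 1, so contributing 0 is dominant for every player. At the Nash equilibrium everyone keeps their 46, and the group total is 10 × 46 = 460.
Each contributed unit returns 3.400 to the group as a whole (0.34 to each of 10 players), which exceeds 1, so the social optimum is full contribution: group total = 3.400 × 460 = 1564.00.
Efficiency loss = 1564.00 − 460 = 1104.00.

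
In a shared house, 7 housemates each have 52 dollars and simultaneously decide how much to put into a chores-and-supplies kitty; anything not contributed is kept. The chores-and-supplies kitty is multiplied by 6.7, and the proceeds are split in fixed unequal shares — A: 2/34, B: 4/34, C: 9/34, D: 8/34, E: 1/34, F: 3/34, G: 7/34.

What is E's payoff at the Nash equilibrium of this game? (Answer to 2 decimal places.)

A player with share s gets back 6.7·s per unit contributed, so full contribution is dominant for anyone with s > 1/6.7 = 0.1493 and zero contribution is dominant for anyone below.
C, D and G are above the threshold, contributing 52 each; the remaining 4 contribute 0. Total contributed: 156.
E keeps 52 and receives 6.7 × 156 × 1/34 = 30.74 from the chores-and-supplies kitty, for a payoff of 82.74.

82.74 dollars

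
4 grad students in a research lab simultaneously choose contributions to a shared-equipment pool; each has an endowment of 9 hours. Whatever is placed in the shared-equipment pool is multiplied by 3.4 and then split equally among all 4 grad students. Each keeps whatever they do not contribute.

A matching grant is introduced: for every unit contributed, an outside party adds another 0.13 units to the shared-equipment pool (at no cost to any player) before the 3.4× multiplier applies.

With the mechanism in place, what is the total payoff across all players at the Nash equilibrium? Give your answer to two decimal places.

The effective private return is 3.4 × 1.13 / 4 = 0.9605, which is still under 1, so the mechanism doesn't change anyone's dominant strategy: zero contribution.
Everyone keeps their endowment and the group total is 4 × 9 = 36.

36.00 hours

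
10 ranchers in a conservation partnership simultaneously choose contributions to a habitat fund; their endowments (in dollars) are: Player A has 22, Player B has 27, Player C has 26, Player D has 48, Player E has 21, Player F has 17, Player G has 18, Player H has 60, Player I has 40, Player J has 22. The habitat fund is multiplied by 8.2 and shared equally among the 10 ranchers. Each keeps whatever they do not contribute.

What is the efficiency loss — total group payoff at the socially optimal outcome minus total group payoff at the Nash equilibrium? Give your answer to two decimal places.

The private return per contributed unit is 8.2/10 = 0.8200 < 1 for every player regardless of endowment, so the Nash equilibrium is zero contribution and the group total is Σ E_j = 22 + 27 + 26 + 48 + 21 + 17 + 18 + 60 + 40 + 22 = 301.
Each contributed unit returns 8.200 to the group, so the social optimum is full contribution by everyone: group total = 8.200 × 301 = 2468.20.
Efficiency loss = (8.200 − 1) × 301 = 2167.20.

2167.20 dollars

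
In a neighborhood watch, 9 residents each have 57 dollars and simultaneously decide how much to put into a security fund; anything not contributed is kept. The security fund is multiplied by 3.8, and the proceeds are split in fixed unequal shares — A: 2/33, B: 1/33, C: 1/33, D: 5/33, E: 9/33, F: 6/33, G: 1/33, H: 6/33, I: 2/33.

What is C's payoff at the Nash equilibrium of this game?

For player j, contributing a unit is worthwhile iff 3.8 × (j's share) ≥ 1, i.e. iff j's share is at least 0.2632.
The only share above 0.2632 is E's 9/33, contributing 57; the remaining 8 contribute 0. Total contributed: 57.
C keeps 57 and receives 3.8 × 57 × 1/33 = 6.56 from the security fund, for a payoff of 63.56.

63.56 dollars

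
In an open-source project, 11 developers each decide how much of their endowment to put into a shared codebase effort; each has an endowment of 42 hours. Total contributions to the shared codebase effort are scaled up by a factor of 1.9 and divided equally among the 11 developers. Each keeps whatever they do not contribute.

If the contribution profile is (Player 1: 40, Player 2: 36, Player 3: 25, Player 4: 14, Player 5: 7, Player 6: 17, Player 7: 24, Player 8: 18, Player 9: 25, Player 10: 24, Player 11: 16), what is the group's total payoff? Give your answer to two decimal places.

Total contributed: 40 + 36 + 25 + 14 + 7 + 17 + 24 + 18 + 25 + 24 + 16 = 246; total kept: 11 × 42 − 246 = 216.
The shared codebase effort pays out 1.9 × 246 = 467.40 in aggregate.
Group total = 216 + 467.40 = 683.40.

683.40 hours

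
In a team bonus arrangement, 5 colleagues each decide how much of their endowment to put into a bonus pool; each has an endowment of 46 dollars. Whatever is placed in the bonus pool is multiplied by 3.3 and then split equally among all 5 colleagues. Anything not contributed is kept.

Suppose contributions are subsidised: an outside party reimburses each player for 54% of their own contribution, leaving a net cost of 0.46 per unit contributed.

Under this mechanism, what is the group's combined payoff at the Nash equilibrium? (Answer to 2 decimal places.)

883.20 dollars

Under the mechanism each unit contributed yields (3.3/5) / 0.46 = 1.4348 back to its contributor per unit of net cost, which exceeds 1, making full contribution the dominant choice for everyone.
At the Nash equilibrium everyone contributes 46. Group total payoff = 5 × (46 × 0.54 + 3.3 × 46) = 883.20.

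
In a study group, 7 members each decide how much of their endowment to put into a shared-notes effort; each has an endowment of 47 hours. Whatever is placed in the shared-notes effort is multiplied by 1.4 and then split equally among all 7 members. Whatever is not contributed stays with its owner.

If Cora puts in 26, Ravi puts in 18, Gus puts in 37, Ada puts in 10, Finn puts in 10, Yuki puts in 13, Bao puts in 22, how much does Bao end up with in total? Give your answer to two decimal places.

Total contributed: 26 + 18 + 37 + 10 + 10 + 13 + 22 = 136.
Each receives 1.4 × 136 / 7 = 27.20 from the shared-notes effort.
Bao keeps 47 − 22 = 25, so Bao's payoff is 25 + 27.20 = 52.20.

52.20 hours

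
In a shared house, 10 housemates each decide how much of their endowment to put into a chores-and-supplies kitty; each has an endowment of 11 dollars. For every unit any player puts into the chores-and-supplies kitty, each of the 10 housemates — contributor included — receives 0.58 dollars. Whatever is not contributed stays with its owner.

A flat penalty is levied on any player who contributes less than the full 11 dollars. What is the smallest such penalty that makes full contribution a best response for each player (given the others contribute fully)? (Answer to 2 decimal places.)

Given the others contribute fully, the best deviation is to contribute 0 (any partial contribution still incurs the fine and gives up units whose private return 0.58 is below 1).
Deviating from 11 to 0 saves 11 dollars but forfeits the deviator's share of the drop in the chores-and-supplies kitty: 0.58 × 11 = 6.38.
So the deviation gain is 11 − 6.38 = 4.62, and the fine must be at least 4.62 dollars to wipe it out.

4.62 dollars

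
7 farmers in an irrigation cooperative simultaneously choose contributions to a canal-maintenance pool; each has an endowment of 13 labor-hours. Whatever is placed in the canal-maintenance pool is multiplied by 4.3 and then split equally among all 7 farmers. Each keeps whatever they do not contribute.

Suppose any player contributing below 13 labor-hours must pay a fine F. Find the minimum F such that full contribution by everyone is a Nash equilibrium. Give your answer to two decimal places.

5.01 labor-hours

Given the others contribute fully, the best deviation is to contribute 0 (any partial contribution still incurs the fine and gives up units whose private return 0.6143 is below 1).
Deviating from 13 to 0 saves 13 labor-hours but forfeits the deviator's share of the drop in the canal-maintenance pool: 4.3/7 × 13 = 7.99.
So the deviation gain is 13 − 7.99 = 5.01, and the fine must be at least 5.01 labor-hours to wipe it out.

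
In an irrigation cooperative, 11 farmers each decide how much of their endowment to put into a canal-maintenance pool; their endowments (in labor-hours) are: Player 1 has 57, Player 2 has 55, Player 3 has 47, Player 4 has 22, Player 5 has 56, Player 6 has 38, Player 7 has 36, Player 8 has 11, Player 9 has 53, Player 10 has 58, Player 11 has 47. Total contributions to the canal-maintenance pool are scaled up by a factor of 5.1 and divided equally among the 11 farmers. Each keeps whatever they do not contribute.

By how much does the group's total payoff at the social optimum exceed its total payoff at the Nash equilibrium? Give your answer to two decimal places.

The private return per contributed unit is 5.1/11 = 0.4636 < 1 for every player regardless of endowment, so the Nash equilibrium is zero contribution and the group total is Σ E_j = 57 + 55 + 47 + 22 + 56 + 38 + 36 + 11 + 53 + 58 + 47 = 480.
Each contributed unit returns 5.100 to the group, so the social optimum is full contribution by everyone: group total = 5.100 × 480 = 2448.00.
Efficiency loss = (5.100 − 1) × 480 = 1968.00.

1968.00 labor-hours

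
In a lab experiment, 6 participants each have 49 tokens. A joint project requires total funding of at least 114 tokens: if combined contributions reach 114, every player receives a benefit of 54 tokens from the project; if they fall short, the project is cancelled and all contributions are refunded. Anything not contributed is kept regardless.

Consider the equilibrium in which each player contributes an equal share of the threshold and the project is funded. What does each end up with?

84 tokens

Equal share of the threshold: 114/6 = 19.
At this profile no one gains by cutting their contribution: any cut drops the total below 114, the project is cancelled, contributions are refunded, and the deviator ends with 49, which is less than 49 − 19 + 54 = 84. Contributing more than 19 just wastes the excess. So contributing exactly 19 is a best response.
Each player's payoff: 49 − 19 + 54 = 84.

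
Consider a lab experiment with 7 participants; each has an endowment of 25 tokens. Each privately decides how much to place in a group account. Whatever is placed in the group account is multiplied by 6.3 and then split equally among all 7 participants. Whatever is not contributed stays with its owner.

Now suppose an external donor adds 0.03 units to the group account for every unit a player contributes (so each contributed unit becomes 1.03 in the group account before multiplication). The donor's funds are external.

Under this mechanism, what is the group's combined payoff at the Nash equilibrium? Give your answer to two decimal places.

175.00 tokens

With the mechanism, a contributed unit returns 6.3 × 1.03 / 7 = 0.9270 per unit of net cost — still below 1 — so contributing 0 remains dominant for every player.
At the Nash equilibrium no one contributes; group total payoff = 7 × 25 = 175.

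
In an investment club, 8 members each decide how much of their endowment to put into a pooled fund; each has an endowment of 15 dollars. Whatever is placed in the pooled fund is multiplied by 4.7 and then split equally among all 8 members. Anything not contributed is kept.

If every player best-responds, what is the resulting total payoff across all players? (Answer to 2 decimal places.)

120.00 dollars

Each contributed unit returns 4.7/8 = 0.5875 to its contributor — below 1 — so contributing 0 is dominant for every player. At the Nash equilibrium everyone keeps their 15, and the group total is 8 × 15 = 120.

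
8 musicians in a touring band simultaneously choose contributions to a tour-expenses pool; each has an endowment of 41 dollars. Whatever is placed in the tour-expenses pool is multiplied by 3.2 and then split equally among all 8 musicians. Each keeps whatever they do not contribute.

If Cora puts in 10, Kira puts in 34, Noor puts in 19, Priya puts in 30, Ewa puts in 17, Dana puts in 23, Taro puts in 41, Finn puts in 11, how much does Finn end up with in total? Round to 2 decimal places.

104.00 dollars

Total contributed: 10 + 34 + 19 + 30 + 17 + 23 + 41 + 11 = 185.
Each receives 3.2 × 185 / 8 = 74.00 from the tour-expenses pool.
Finn keeps 41 − 11 = 30, so Finn's payoff is 30 + 74.00 = 104.00.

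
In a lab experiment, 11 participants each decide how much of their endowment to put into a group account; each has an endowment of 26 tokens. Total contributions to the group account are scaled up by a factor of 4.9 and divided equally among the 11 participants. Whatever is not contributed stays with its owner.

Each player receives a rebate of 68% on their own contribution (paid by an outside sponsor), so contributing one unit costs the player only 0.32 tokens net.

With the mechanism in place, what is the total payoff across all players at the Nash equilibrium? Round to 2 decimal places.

Under the mechanism each unit contributed yields (4.9/11) / 0.32 = 1.3920 back to its contributor per unit of net cost, which exceeds 1, making full contribution the dominant choice for everyone.
At the Nash equilibrium everyone contributes 26. Group total payoff = 11 × (26 × 0.68 + 4.9 × 26) = 1595.88.

1595.88 tokens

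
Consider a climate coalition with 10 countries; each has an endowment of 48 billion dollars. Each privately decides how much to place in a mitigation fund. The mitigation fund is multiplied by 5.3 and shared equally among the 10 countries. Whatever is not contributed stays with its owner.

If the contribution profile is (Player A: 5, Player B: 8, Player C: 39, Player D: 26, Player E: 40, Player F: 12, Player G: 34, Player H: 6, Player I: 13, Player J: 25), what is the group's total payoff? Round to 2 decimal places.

1374.40 billion dollars

Total contributed: 5 + 8 + 39 + 26 + 40 + 12 + 34 + 6 + 13 + 25 = 208; total kept: 10 × 48 − 208 = 272.
The mitigation fund pays out 5.3 × 208 = 1102.40 in aggregate.
Group total = 272 + 1102.40 = 1374.40.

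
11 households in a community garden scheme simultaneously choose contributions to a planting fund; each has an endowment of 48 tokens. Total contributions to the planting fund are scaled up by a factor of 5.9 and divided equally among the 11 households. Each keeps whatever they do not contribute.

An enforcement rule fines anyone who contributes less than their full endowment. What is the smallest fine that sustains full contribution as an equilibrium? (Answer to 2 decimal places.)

22.25 tokens

Given the others contribute fully, the best deviation is to contribute 0 (any partial contribution still incurs the fine and gives up units whose private return 0.5364 is below 1).
Deviating from 48 to 0 saves 48 tokens but forfeits the deviator's share of the drop in the planting fund: 5.9/11 × 48 = 25.75.
So the deviation gain is 48 − 25.75 = 22.25, and the fine must be at least 22.25 tokens to wipe it out.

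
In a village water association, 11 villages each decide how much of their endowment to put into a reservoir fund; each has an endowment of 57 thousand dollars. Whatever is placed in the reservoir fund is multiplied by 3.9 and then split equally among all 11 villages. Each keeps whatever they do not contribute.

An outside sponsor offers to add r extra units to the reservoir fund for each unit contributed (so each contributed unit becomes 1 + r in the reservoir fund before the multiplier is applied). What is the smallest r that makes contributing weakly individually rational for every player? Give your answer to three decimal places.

1.821

With matching at rate r, one contributed unit becomes (1 + r) in the reservoir fund and returns 3.9 × (1 + r) / 11 to the contributor.
Setting this equal to 1: 1 + r = 11/3.9 = 2.8205.
So the minimum matching rate is r = 2.8205 − 1 = 1.821.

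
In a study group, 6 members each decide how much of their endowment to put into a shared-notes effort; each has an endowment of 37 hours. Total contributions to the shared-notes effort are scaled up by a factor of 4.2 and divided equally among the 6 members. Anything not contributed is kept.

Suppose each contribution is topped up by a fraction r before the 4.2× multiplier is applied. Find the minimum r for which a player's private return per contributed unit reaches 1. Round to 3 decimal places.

0.429

With matching at rate r, one contributed unit becomes (1 + r) in the shared-notes effort and returns 4.2 × (1 + r) / 6 to the contributor.
Setting this equal to 1: 1 + r = 6/4.2 = 1.4286.
So the minimum matching rate is r = 1.4286 − 1 = 0.429.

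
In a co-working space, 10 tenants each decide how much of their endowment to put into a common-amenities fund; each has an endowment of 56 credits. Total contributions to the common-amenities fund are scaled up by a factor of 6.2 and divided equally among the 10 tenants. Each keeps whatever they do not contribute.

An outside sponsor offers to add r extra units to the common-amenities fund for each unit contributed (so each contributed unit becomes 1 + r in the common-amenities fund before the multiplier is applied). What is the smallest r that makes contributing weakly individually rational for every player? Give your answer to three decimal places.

0.613

With matching at rate r, one contributed unit becomes (1 + r) in the common-amenities fund and returns 6.2 × (1 + r) / 10 to the contributor.
Setting this equal to 1: 1 + r = 10/6.2 = 1.6129.
So the minimum matching rate is r = 1.6129 − 1 = 0.613.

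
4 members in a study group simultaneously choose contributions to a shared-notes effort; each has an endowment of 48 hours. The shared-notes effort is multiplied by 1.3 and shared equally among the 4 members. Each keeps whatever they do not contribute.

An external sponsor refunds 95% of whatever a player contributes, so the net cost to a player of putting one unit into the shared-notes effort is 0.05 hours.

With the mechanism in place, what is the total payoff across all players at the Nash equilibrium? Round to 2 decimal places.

432.00 hours

Under the mechanism each unit contributed yields (1.3/4) / 0.05 = 6.5000 back to its contributor per unit of net cost, which exceeds 1, making full contribution the dominant choice for everyone.
So the Nash equilibrium is full contribution by all 4; the group earns 4 × (48 × 0.95 + 1.3 × 48) = 432.00.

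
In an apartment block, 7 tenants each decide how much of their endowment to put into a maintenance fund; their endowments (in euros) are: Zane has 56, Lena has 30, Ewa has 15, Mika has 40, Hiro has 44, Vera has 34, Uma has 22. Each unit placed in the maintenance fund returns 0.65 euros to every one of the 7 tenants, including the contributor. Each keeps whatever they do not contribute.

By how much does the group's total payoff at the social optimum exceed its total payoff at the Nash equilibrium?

The private return per contributed unit is 0.65 < 1 for everyone, so the Nash equilibrium is zero contribution and the group total is Σ E_j = 56 + 30 + 15 + 40 + 44 + 34 + 22 = 241.
Each contributed unit returns 4.550 to the group, so the social optimum is full contribution by everyone: group total = 4.550 × 241 = 1096.55.
Efficiency loss = (4.550 − 1) × 241 = 855.55.

855.55 euros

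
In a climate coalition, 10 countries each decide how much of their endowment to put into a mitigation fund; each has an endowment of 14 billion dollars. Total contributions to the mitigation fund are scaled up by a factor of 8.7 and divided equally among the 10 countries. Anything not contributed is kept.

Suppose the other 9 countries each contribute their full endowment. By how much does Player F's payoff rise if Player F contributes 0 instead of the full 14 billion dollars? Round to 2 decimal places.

Switching from a contribution of 14 to 0 lets Player F keep an extra 14 billion dollars, but lowers the mitigation fund by 14, which costs Player F their own share of that drop: 8.7/10 × 14 = 12.18.
Net gain = 14 − 12.18 = 1.82. The private return per contributed unit (0.8700) is below 1, so free-riding is indeed the best response regardless of what the others do.

1.82 billion dollars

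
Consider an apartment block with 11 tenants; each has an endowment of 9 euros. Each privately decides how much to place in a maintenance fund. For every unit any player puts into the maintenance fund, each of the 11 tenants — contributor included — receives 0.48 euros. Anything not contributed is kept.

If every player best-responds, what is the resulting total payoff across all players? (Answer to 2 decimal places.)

The private return per contributed unit is 0.48 < 1, so contributing 0 is dominant for every player. At the Nash equilibrium everyone keeps their 9, and the group total is 11 × 9 = 99.

99.00 euros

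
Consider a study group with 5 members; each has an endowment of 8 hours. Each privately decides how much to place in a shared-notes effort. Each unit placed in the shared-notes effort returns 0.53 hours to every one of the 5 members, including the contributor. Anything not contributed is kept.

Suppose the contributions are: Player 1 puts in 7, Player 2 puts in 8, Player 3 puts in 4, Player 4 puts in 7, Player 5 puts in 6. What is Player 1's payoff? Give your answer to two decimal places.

Total contributed: 7 + 8 + 4 + 7 + 6 = 32.
Each receives 0.53 × 32 = 16.96 from the shared-notes effort.
Player 1 keeps 8 − 7 = 1, so Player 1's payoff is 1 + 16.96 = 17.96.

17.96 hours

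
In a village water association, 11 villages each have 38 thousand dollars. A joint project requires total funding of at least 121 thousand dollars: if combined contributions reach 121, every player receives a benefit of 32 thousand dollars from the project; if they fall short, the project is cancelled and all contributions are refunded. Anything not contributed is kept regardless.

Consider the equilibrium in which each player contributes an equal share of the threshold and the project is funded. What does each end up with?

59 thousand dollars

Equal share of the threshold: 121/11 = 11.
At this profile no one gains by cutting their contribution: any cut drops the total below 121, the project is cancelled, contributions are refunded, and the deviator ends with 38, which is less than 38 − 11 + 32 = 59. Contributing more than 11 just wastes the excess. So contributing exactly 11 is a best response.
Each player's payoff: 38 − 11 + 32 = 59.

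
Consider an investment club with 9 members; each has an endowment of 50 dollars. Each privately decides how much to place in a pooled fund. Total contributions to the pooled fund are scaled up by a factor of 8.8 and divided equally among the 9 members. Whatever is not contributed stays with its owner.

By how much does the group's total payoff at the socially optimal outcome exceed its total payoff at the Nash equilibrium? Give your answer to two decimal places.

Each contributed unit returns 8.8/9 = 0.9778 to its contributor — below 1 — so contributing 0 is dominant for every player. At the Nash equilibrium everyone keeps their 50, and the group total is 9 × 50 = 450.
Each contributed unit returns 8.800 to the group as a whole (0.9778 to each of 9 players), which exceeds 1, so the social optimum is full contribution: group total = 8.800 × 450 = 3960.00.
Efficiency loss = 3960.00 − 450 = 3510.00.

3510.00 dollars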